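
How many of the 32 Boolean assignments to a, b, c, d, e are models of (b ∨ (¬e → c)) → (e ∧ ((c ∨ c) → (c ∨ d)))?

Initial set: {((b ∨ (¬e → c)) → (e ∧ ((c ∨ c) → (c ∨ d))))}.
((b ∨ (¬e → c)) → (e ∧ ((c ∨ c) → (c ∨ d)))): β-rule — branch into ¬(b ∨ (¬e → c))  //  (e ∧ ((c ∨ c) → (c ∨ d))).
  branch 1 (add ¬(b ∨ (¬e → c))):
    ¬(b ∨ (¬e → c)): α-rule — add ¬b, ¬(¬e → c).
    ¬(¬e → c): α-rule — add ¬e, ¬c.
    ○ open, literals {b=F, c=F, e=F}.
  branch 2 (add (e ∧ ((c ∨ c) → (c ∨ d)))):
    (e ∧ ((c ∨ c) → (c ∨ d))): α-rule — add e, ((c ∨ c) → (c ∨ d)).
    ((c ∨ c) → (c ∨ d)): β-rule — branch into ¬(c ∨ c)  //  (c ∨ d).
      branch 2.1 (add ¬(c ∨ c)):
        ¬(c ∨ c): α-rule — add ¬c, ¬c.
        ○ open, literals {c=F, e=T}.
      branch 2.2 (add (c ∨ d)):
        (c ∨ d): β-rule — branch into c  //  d.
          branch 2.2.1 (add c):
            ○ open, literals {c=T, e=T}.
          branch 2.2.2 (add d):
            ○ open, literals {d=T, e=T}.
0 branches closed, 4 open.
Each open branch fixes some atoms; the unmentioned ones are free. Counting distinct full assignments: branch {b=F, c=F, e=F} (a, d) contributes 4 new; branch {c=F, e=T} (a, b, d) contributes 8 new; branch {c=T, e=T} (a, b, d) contributes 8 new; branch {d=T, e=T} (a, b, c) contributes 0 new. Total: 20.

20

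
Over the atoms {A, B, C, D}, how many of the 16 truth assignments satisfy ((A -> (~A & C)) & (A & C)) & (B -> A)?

Initial set: {T (((A -> (~A & C)) & (A & C)) & (B -> A))}.
T (((A -> (~A & C)) & (A & C)) & (B -> A)): α-rule — add T ((A -> (~A & C)) & (A & C)), T (B -> A).
T ((A -> (~A & C)) & (A & C)): α-rule — add T (A -> (~A & C)), T (A & C).
T (A & C): α-rule — add T A, T C.
T (B -> A): β-rule — branch into F B  //  T A.
  branch 1 (add F B):
    T (A -> (~A & C)): β-rule — branch into F A  //  T (~A & C).
      branch 1.1 (add F A):
        × closes — contains both A and ~A.
      branch 1.2 (add T (~A & C)):
        T (~A & C): α-rule — add T ~A, T C.
        × closes — contains both A and ~A.
  branch 2 (add T A):
    T (A -> (~A & C)): β-rule — branch into F A  //  T (~A & C).
      branch 2.1 (add F A):
        × closes — contains both A and ~A.
      branch 2.2 (add T (~A & C)):
        T (~A & C): α-rule — add T ~A, T C.
        × closes — contains both A and ~A.
All 4 branches close.
No open branches: the formula has 0 satisfying assignments.

0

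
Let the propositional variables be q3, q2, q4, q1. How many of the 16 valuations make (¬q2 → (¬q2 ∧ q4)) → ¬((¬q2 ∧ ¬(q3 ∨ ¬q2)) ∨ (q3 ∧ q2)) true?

12

Initial set: {T ((¬q2 → (¬q2 ∧ q4)) → ¬((¬q2 ∧ ¬(q3 ∨ ¬q2)) ∨ (q3 ∧ q2)))}.
T ((¬q2 → (¬q2 ∧ q4)) → ¬((¬q2 ∧ ¬(q3 ∨ ¬q2)) ∨ (q3 ∧ q2))): β-rule — branch into F (¬q2 → (¬q2 ∧ q4))  //  T ¬((¬q2 ∧ ¬(q3 ∨ ¬q2)) ∨ (q3 ∧ q2)).
  branch 1 (add F (¬q2 → (¬q2 ∧ q4))):
    F (¬q2 → (¬q2 ∧ q4)): α-rule — add T ¬q2, F (¬q2 ∧ q4).
    F (¬q2 ∧ q4): β-rule — branch into F ¬q2  //  F q4.
      branch 1.1 (add F ¬q2):
        × closes — contains both q2 and ¬q2.
      branch 1.2 (add F q4):
        ○ open, literals {q2=0, q4=0}.
  branch 2 (add T ¬((¬q2 ∧ ¬(q3 ∨ ¬q2)) ∨ (q3 ∧ q2))):
    T ¬((¬q2 ∧ ¬(q3 ∨ ¬q2)) ∨ (q3 ∧ q2)): α-rule — add F (¬q2 ∧ ¬(q3 ∨ ¬q2)), F (q3 ∧ q2).
    F (¬q2 ∧ ¬(q3 ∨ ¬q2)): β-rule — branch into F ¬q2  //  F ¬(q3 ∨ ¬q2).
      branch 2.1 (add F ¬q2):
        F (q3 ∧ q2): β-rule — branch into F q3  //  F q2.
          branch 2.1.1 (add F q3):
            ○ open, literals {q2=1, q3=0}.
          branch 2.1.2 (add F q2):
            × closes — contains both q2 and ¬q2.
      branch 2.2 (add F ¬(q3 ∨ ¬q2)):
        F (q3 ∧ q2): β-rule — branch into F q3  //  F q2.
          branch 2.2.1 (add F q3):
            F ¬(q3 ∨ ¬q2): β-rule — branch into T q3  //  T ¬q2.
              branch 2.2.1.1 (add T q3):
                × closes — contains both q3 and ¬q3.
              branch 2.2.1.2 (add T ¬q2):
                ○ open, literals {q2=0, q3=0}.
          branch 2.2.2 (add F q2):
            F ¬(q3 ∨ ¬q2): β-rule — branch into T q3  //  T ¬q2.
              branch 2.2.2.1 (add T q3):
                ○ open, literals {q2=0, q3=1}.
              branch 2.2.2.2 (add T ¬q2):
                ○ open, literals {q2=0}.
3 branches closed, 5 open.
Each open branch fixes some atoms; the unmentioned ones are free. Counting distinct full assignments: branch {q2=0, q4=0} (q3, q1) contributes 4 new; branch {q2=1, q3=0} (q4, q1) contributes 4 new; branch {q2=0, q3=0} (q4, q1) contributes 2 new; branch {q2=0, q3=1} (q4, q1) contributes 2 new; branch {q2=0} (q3, q4, q1) contributes 0 new. Total: 12.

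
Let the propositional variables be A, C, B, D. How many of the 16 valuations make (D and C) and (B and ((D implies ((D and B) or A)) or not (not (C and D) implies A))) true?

2

Initial set: {T ((D and C) and (B and ((D implies ((D and B) or A)) or not (not (C and D) implies A))))}.
T ((D and C) and (B and ((D implies ((D and B) or A)) or not (not (C and D) implies A)))): α-rule — add T (D and C), T (B and ((D implies ((D and B) or A)) or not (not (C and D) implies A))).
T (D and C): α-rule — add T D, T C.
T (B and ((D implies ((D and B) or A)) or not (not (C and D) implies A))): α-rule — add T B, T ((D implies ((D and B) or A)) or not (not (C and D) implies A)).
T ((D implies ((D and B) or A)) or not (not (C and D) implies A)): β-rule — branch into T (D implies ((D and B) or A))  //  T not (not (C and D) implies A).
  branch 1 (add T (D implies ((D and B) or A))):
    T (D implies ((D and B) or A)): β-rule — branch into F D  //  T ((D and B) or A).
      branch 1.1 (add F D):
        × closes — contains both D and not D.
      branch 1.2 (add T ((D and B) or A)):
        T ((D and B) or A): β-rule — branch into T (D and B)  //  T A.
          branch 1.2.1 (add T (D and B)):
            T (D and B): α-rule — add T D, T B.
            ○ open, literals {B=T, C=T, D=T}.
          branch 1.2.2 (add T A):
            ○ open, literals {A=T, B=T, C=T, D=T}.
  branch 2 (add T not (not (C and D) implies A)):
    T not (not (C and D) implies A): α-rule — add T not (C and D), F A.
    T not (C and D): β-rule — branch into F C  //  F D.
      branch 2.1 (add F C):
        × closes — contains both C and not C.
      branch 2.2 (add F D):
        × closes — contains both D and not D.
3 branches closed, 2 open.
Each open branch fixes some atoms; the unmentioned ones are free. Counting distinct full assignments: branch {B=T, C=T, D=T} (A) contributes 2 new; branch {A=T, B=T, C=T, D=T} (none free) contributes 0 new. Total: 2.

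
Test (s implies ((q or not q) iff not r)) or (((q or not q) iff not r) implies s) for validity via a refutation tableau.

Assume the negation and expand:
Initial set: {F ((s implies ((q or not q) iff not r)) or (((q or not q) iff not r) implies s))}.
F ((s implies ((q or not q) iff not r)) or (((q or not q) iff not r) implies s)): α-rule — add F (s implies ((q or not q) iff not r)), F (((q or not q) iff not r) implies s).
F (s implies ((q or not q) iff not r)): α-rule — add T s, F ((q or not q) iff not r).
F (((q or not q) iff not r) implies s): α-rule — add T ((q or not q) iff not r), F s.
× closes — contains both s and not s.
All 1 branch closes.
Every branch closed, so the negation is unsatisfiable and the formula is valid.

Valid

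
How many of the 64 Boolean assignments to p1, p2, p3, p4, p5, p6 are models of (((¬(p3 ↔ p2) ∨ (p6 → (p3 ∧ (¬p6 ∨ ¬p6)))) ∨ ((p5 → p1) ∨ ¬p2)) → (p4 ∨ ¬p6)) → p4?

Initial set: {((((¬(p3 ↔ p2) ∨ (p6 → (p3 ∧ (¬p6 ∨ ¬p6)))) ∨ ((p5 → p1) ∨ ¬p2)) → (p4 ∨ ¬p6)) → p4)}.
((((¬(p3 ↔ p2) ∨ (p6 → (p3 ∧ (¬p6 ∨ ¬p6)))) ∨ ((p5 → p1) ∨ ¬p2)) → (p4 ∨ ¬p6)) → p4): β-rule — branch into ¬(((¬(p3 ↔ p2) ∨ (p6 → (p3 ∧ (¬p6 ∨ ¬p6)))) ∨ ((p5 → p1) ∨ ¬p2)) → (p4 ∨ ¬p6))  //  p4.
  branch 1 (add ¬(((¬(p3 ↔ p2) ∨ (p6 → (p3 ∧ (¬p6 ∨ ¬p6)))) ∨ ((p5 → p1) ∨ ¬p2)) → (p4 ∨ ¬p6))):
    ¬(((¬(p3 ↔ p2) ∨ (p6 → (p3 ∧ (¬p6 ∨ ¬p6)))) ∨ ((p5 → p1) ∨ ¬p2)) → (p4 ∨ ¬p6)): α-rule — add ((¬(p3 ↔ p2) ∨ (p6 → (p3 ∧ (¬p6 ∨ ¬p6)))) ∨ ((p5 → p1) ∨ ¬p2)), ¬(p4 ∨ ¬p6).
    ¬(p4 ∨ ¬p6): α-rule — add ¬p4, ¬¬p6.
    ((¬(p3 ↔ p2) ∨ (p6 → (p3 ∧ (¬p6 ∨ ¬p6)))) ∨ ((p5 → p1) ∨ ¬p2)): β-rule — branch into (¬(p3 ↔ p2) ∨ (p6 → (p3 ∧ (¬p6 ∨ ¬p6))))  //  ((p5 → p1) ∨ ¬p2).
      branch 1.1 (add (¬(p3 ↔ p2) ∨ (p6 → (p3 ∧ (¬p6 ∨ ¬p6))))):
        (¬(p3 ↔ p2) ∨ (p6 → (p3 ∧ (¬p6 ∨ ¬p6)))): β-rule — branch into ¬(p3 ↔ p2)  //  (p6 → (p3 ∧ (¬p6 ∨ ¬p6))).
          branch 1.1.1 (add ¬(p3 ↔ p2)):
            ¬(p3 ↔ p2): β-rule — branch into p3, ¬p2  //  ¬p3, p2.
              branch 1.1.1.1 (add p3, ¬p2):
                ○ open, literals {p2=0, p3=1, p4=0, p6=1}.
              branch 1.1.1.2 (add ¬p3, p2):
                ○ open, literals {p2=1, p3=0, p4=0, p6=1}.
          branch 1.1.2 (add (p6 → (p3 ∧ (¬p6 ∨ ¬p6)))):
            (p6 → (p3 ∧ (¬p6 ∨ ¬p6))): β-rule — branch into ¬p6  //  (p3 ∧ (¬p6 ∨ ¬p6)).
              branch 1.1.2.1 (add ¬p6):
                × closes — contains both p6 and ¬p6.
              branch 1.1.2.2 (add (p3 ∧ (¬p6 ∨ ¬p6))):
                (p3 ∧ (¬p6 ∨ ¬p6)): α-rule — add p3, (¬p6 ∨ ¬p6).
                (¬p6 ∨ ¬p6): β-rule — branch into ¬p6  //  ¬p6.
                  branch 1.1.2.2.1 (add ¬p6):
                    × closes — contains both p6 and ¬p6.
                  branch 1.1.2.2.2 (add ¬p6):
                    × closes — contains both p6 and ¬p6.
      branch 1.2 (add ((p5 → p1) ∨ ¬p2)):
        ((p5 → p1) ∨ ¬p2): β-rule — branch into (p5 → p1)  //  ¬p2.
          branch 1.2.1 (add (p5 → p1)):
            (p5 → p1): β-rule — branch into ¬p5  //  p1.
              branch 1.2.1.1 (add ¬p5):
                ○ open, literals {p4=0, p5=0, p6=1}.
              branch 1.2.1.2 (add p1):
                ○ open, literals {p1=1, p4=0, p6=1}.
          branch 1.2.2 (add ¬p2):
            ○ open, literals {p2=0, p4=0, p6=1}.
  branch 2 (add p4):
    ○ open, literals {p4=1}.
3 branches closed, 6 open.
Each open branch fixes some atoms; the unmentioned ones are free. Counting distinct full assignments: branch {p2=0, p3=1, p4=0, p6=1} (p1, p5) contributes 4 new; branch {p2=1, p3=0, p4=0, p6=1} (p1, p5) contributes 4 new; branch {p4=0, p5=0, p6=1} (p1, p2, p3) contributes 4 new; branch {p1=1, p4=0, p6=1} (p2, p3, p5) contributes 2 new; branch {p2=0, p4=0, p6=1} (p1, p3, p5) contributes 1 new; branch {p4=1} (p1, p2, p3, p5, p6) contributes 32 new. Total: 47.

47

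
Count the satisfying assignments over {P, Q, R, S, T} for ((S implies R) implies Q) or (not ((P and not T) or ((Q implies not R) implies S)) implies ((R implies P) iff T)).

30

Initial set: {(((S implies R) implies Q) or (not ((P and not T) or ((Q implies not R) implies S)) implies ((R implies P) iff T)))}.
(((S implies R) implies Q) or (not ((P and not T) or ((Q implies not R) implies S)) implies ((R implies P) iff T))): β-rule — branch into ((S implies R) implies Q)  //  (not ((P and not T) or ((Q implies not R) implies S)) implies ((R implies P) iff T)).
  branch 1 (add ((S implies R) implies Q)):
    ((S implies R) implies Q): β-rule — branch into not (S implies R)  //  Q.
      branch 1.1 (add not (S implies R)):
        not (S implies R): α-rule — add S, not R.
        ○ open, literals {R=F, S=T}.
      branch 1.2 (add Q):
        ○ open, literals {Q=T}.
  branch 2 (add (not ((P and not T) or ((Q implies not R) implies S)) implies ((R implies P) iff T))):
    (not ((P and not T) or ((Q implies not R) implies S)) implies ((R implies P) iff T)): β-rule — branch into not not ((P and not T) or ((Q implies not R) implies S))  //  ((R implies P) iff T).
      branch 2.1 (add not not ((P and not T) or ((Q implies not R) implies S))):
        not not ((P and not T) or ((Q implies not R) implies S)): β-rule — branch into (P and not T)  //  ((Q implies not R) implies S).
          branch 2.1.1 (add (P and not T)):
            (P and not T): α-rule — add P, not T.
            ○ open, literals {P=T, T=F}.
          branch 2.1.2 (add ((Q implies not R) implies S)):
            ((Q implies not R) implies S): β-rule — branch into not (Q implies not R)  //  S.
              branch 2.1.2.1 (add not (Q implies not R)):
                not (Q implies not R): α-rule — add Q, not not R.
                ○ open, literals {Q=T, R=T}.
              branch 2.1.2.2 (add S):
                ○ open, literals {S=T}.
      branch 2.2 (add ((R implies P) iff T)):
        ((R implies P) iff T): β-rule — branch into (R implies P), T  //  not (R implies P), not T.
          branch 2.2.1 (add (R implies P), T):
            (R implies P): β-rule — branch into not R  //  P.
              branch 2.2.1.1 (add not R):
                ○ open, literals {R=F, T=T}.
              branch 2.2.1.2 (add P):
                ○ open, literals {P=T, T=T}.
          branch 2.2.2 (add not (R implies P), not T):
            not (R implies P): α-rule — add R, not P.
            ○ open, literals {P=F, R=T, T=F}.
0 branches closed, 8 open.
Each open branch fixes some atoms; the unmentioned ones are free. Counting distinct full assignments: branch {R=F, S=T} (P, Q, T) contributes 8 new; branch {Q=T} (P, R, S, T) contributes 12 new; branch {P=T, T=F} (Q, R, S) contributes 3 new; branch {Q=T, R=T} (P, S, T) contributes 0 new; branch {S=T} (P, Q, R, T) contributes 3 new; branch {R=F, T=T} (P, Q, S) contributes 2 new; branch {P=T, T=T} (Q, R, S) contributes 1 new; branch {P=F, R=T, T=F} (Q, S) contributes 1 new. Total: 30.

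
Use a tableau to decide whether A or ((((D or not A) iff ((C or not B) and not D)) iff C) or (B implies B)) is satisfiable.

Satisfiable

Initial set: {(A or ((((D or not A) iff ((C or not B) and not D)) iff C) or (B implies B)))}.
(A or ((((D or not A) iff ((C or not B) and not D)) iff C) or (B implies B))): β-rule — branch into A  //  ((((D or not A) iff ((C or not B) and not D)) iff C) or (B implies B)).
  branch 1 (add A):
    ○ open, literals {A=1}.
  branch 2 (add ((((D or not A) iff ((C or not B) and not D)) iff C) or (B implies B))):
    ((((D or not A) iff ((C or not B) and not D)) iff C) or (B implies B)): β-rule — branch into (((D or not A) iff ((C or not B) and not D)) iff C)  //  (B implies B).
      branch 2.1 (add (((D or not A) iff ((C or not B) and not D)) iff C)):
        (((D or not A) iff ((C or not B) and not D)) iff C): β-rule — branch into ((D or not A) iff ((C or not B) and not D)), C  //  not ((D or not A) iff ((C or not B) and not D)), not C.
          branch 2.1.1 (add ((D or not A) iff ((C or not B) and not D)), C):
            ((D or not A) iff ((C or not B) and not D)): β-rule — branch into (D or not A), ((C or not B) and not D)  //  not (D or not A), not ((C or not B) and not D).
              branch 2.1.1.1 (add (D or not A), ((C or not B) and not D)):
                ((C or not B) and not D): α-rule — add (C or not B), not D.
                (D or not A): β-rule — branch into D  //  not A.
                  branch 2.1.1.1.1 (add D):
                    × closes — contains both D and not D.
                  branch 2.1.1.1.2 (add not A):
                    (C or not B): β-rule — branch into C  //  not B.
                      branch 2.1.1.1.2.1 (add C):
                        ○ open, literals {A=0, C=1, D=0}.
                      branch 2.1.1.1.2.2 (add not B):
                        ○ open, literals {A=0, B=0, C=1, D=0}.
              branch 2.1.1.2 (add not (D or not A), not ((C or not B) and not D)):
                not (D or not A): α-rule — add not D, not not A.
                not ((C or not B) and not D): β-rule — branch into not (C or not B)  //  not not D.
                  branch 2.1.1.2.1 (add not (C or not B)):
                    not (C or not B): α-rule — add not C, not not B.
                    × closes — contains both C and not C.
                  branch 2.1.1.2.2 (add not not D):
                    × closes — contains both D and not D.
          branch 2.1.2 (add not ((D or not A) iff ((C or not B) and not D)), not C):
            not ((D or not A) iff ((C or not B) and not D)): β-rule — branch into (D or not A), not ((C or not B) and not D)  //  not (D or not A), ((C or not B) and not D).
              branch 2.1.2.1 (add (D or not A), not ((C or not B) and not D)):
                (D or not A): β-rule — branch into D  //  not A.
                  branch 2.1.2.1.1 (add D):
                    not ((C or not B) and not D): β-rule — branch into not (C or not B)  //  not not D.
                      branch 2.1.2.1.1.1 (add not (C or not B)):
                        not (C or not B): α-rule — add not C, not not B.
                        ○ open, literals {B=1, C=0, D=1}.
                      branch 2.1.2.1.1.2 (add not not D):
                        ○ open, literals {C=0, D=1}.
                  branch 2.1.2.1.2 (add not A):
                    not ((C or not B) and not D): β-rule — branch into not (C or not B)  //  not not D.
                      branch 2.1.2.1.2.1 (add not (C or not B)):
                        not (C or not B): α-rule — add not C, not not B.
                        ○ open, literals {A=0, B=1, C=0}.
                      branch 2.1.2.1.2.2 (add not not D):
                        ○ open, literals {A=0, C=0, D=1}.
              branch 2.1.2.2 (add not (D or not A), ((C or not B) and not D)):
                not (D or not A): α-rule — add not D, not not A.
                ((C or not B) and not D): α-rule — add (C or not B), not D.
                (C or not B): β-rule — branch into C  //  not B.
                  branch 2.1.2.2.1 (add C):
                    × closes — contains both C and not C.
                  branch 2.1.2.2.2 (add not B):
                    ○ open, literals {A=1, B=0, C=0, D=0}.
      branch 2.2 (add (B implies B)):
        (B implies B): β-rule — branch into not B  //  B.
          branch 2.2.1 (add not B):
            ○ open, literals {B=0}.
          branch 2.2.2 (add B):
            ○ open, literals {B=1}.
4 branches closed, 10 open.
An open branch gives a satisfying assignment: A=1.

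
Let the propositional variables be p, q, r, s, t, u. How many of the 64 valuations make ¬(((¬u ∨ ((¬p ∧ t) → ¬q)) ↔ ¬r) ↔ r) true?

Initial set: {¬(((¬u ∨ ((¬p ∧ t) → ¬q)) ↔ ¬r) ↔ r)}.
¬(((¬u ∨ ((¬p ∧ t) → ¬q)) ↔ ¬r) ↔ r): β-rule — branch into ((¬u ∨ ((¬p ∧ t) → ¬q)) ↔ ¬r), ¬r  //  ¬((¬u ∨ ((¬p ∧ t) → ¬q)) ↔ ¬r), r.
  branch 1 (add ((¬u ∨ ((¬p ∧ t) → ¬q)) ↔ ¬r), ¬r):
    ((¬u ∨ ((¬p ∧ t) → ¬q)) ↔ ¬r): β-rule — branch into (¬u ∨ ((¬p ∧ t) → ¬q)), ¬r  //  ¬(¬u ∨ ((¬p ∧ t) → ¬q)), ¬¬r.
      branch 1.1 (add (¬u ∨ ((¬p ∧ t) → ¬q)), ¬r):
        (¬u ∨ ((¬p ∧ t) → ¬q)): β-rule — branch into ¬u  //  ((¬p ∧ t) → ¬q).
          branch 1.1.1 (add ¬u):
            ○ open, literals {r=0, u=0}.
          branch 1.1.2 (add ((¬p ∧ t) → ¬q)):
            ((¬p ∧ t) → ¬q): β-rule — branch into ¬(¬p ∧ t)  //  ¬q.
              branch 1.1.2.1 (add ¬(¬p ∧ t)):
                ¬(¬p ∧ t): β-rule — branch into ¬¬p  //  ¬t.
                  branch 1.1.2.1.1 (add ¬¬p):
                    ○ open, literals {p=1, r=0}.
                  branch 1.1.2.1.2 (add ¬t):
                    ○ open, literals {r=0, t=0}.
              branch 1.1.2.2 (add ¬q):
                ○ open, literals {q=0, r=0}.
      branch 1.2 (add ¬(¬u ∨ ((¬p ∧ t) → ¬q)), ¬¬r):
        × closes — contains both r and ¬r.
  branch 2 (add ¬((¬u ∨ ((¬p ∧ t) → ¬q)) ↔ ¬r), r):
    ¬((¬u ∨ ((¬p ∧ t) → ¬q)) ↔ ¬r): β-rule — branch into (¬u ∨ ((¬p ∧ t) → ¬q)), ¬¬r  //  ¬(¬u ∨ ((¬p ∧ t) → ¬q)), ¬r.
      branch 2.1 (add (¬u ∨ ((¬p ∧ t) → ¬q)), ¬¬r):
        (¬u ∨ ((¬p ∧ t) → ¬q)): β-rule — branch into ¬u  //  ((¬p ∧ t) → ¬q).
          branch 2.1.1 (add ¬u):
            ○ open, literals {r=1, u=0}.
          branch 2.1.2 (add ((¬p ∧ t) → ¬q)):
            ((¬p ∧ t) → ¬q): β-rule — branch into ¬(¬p ∧ t)  //  ¬q.
              branch 2.1.2.1 (add ¬(¬p ∧ t)):
                ¬(¬p ∧ t): β-rule — branch into ¬¬p  //  ¬t.
                  branch 2.1.2.1.1 (add ¬¬p):
                    ○ open, literals {p=1, r=1}.
                  branch 2.1.2.1.2 (add ¬t):
                    ○ open, literals {r=1, t=0}.
              branch 2.1.2.2 (add ¬q):
                ○ open, literals {q=0, r=1}.
      branch 2.2 (add ¬(¬u ∨ ((¬p ∧ t) → ¬q)), ¬r):
        × closes — contains both r and ¬r.
2 branches closed, 8 open.
Each open branch fixes some atoms; the unmentioned ones are free. Counting distinct full assignments: branch {r=0, u=0} (p, q, s, t) contributes 16 new; branch {p=1, r=0} (q, s, t, u) contributes 8 new; branch {r=0, t=0} (p, q, s, u) contributes 4 new; branch {q=0, r=0} (p, s, t, u) contributes 2 new; branch {r=1, u=0} (p, q, s, t) contributes 16 new; branch {p=1, r=1} (q, s, t, u) contributes 8 new; branch {r=1, t=0} (p, q, s, u) contributes 4 new; branch {q=0, r=1} (p, s, t, u) contributes 2 new. Total: 60.

60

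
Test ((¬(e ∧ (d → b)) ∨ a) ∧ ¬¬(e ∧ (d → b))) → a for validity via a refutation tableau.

Valid

Assume the negation and expand:
Initial set: {F (((¬(e ∧ (d → b)) ∨ a) ∧ ¬¬(e ∧ (d → b))) → a)}.
F (((¬(e ∧ (d → b)) ∨ a) ∧ ¬¬(e ∧ (d → b))) → a): α-rule — add T ((¬(e ∧ (d → b)) ∨ a) ∧ ¬¬(e ∧ (d → b))), F a.
T ((¬(e ∧ (d → b)) ∨ a) ∧ ¬¬(e ∧ (d → b))): α-rule — add T (¬(e ∧ (d → b)) ∨ a), T ¬¬(e ∧ (d → b)).
T ¬¬(e ∧ (d → b)): drop double negation, giving T (e ∧ (d → b)).
T (e ∧ (d → b)): α-rule — add T e, T (d → b).
T (¬(e ∧ (d → b)) ∨ a): β-rule — branch into T ¬(e ∧ (d → b))  //  T a.
  branch 1 (add T ¬(e ∧ (d → b))):
    T (d → b): β-rule — branch into F d  //  T b.
      branch 1.1 (add F d):
        T ¬(e ∧ (d → b)): β-rule — branch into F e  //  F (d → b).
          branch 1.1.1 (add F e):
            × closes — contains both e and ¬e.
          branch 1.1.2 (add F (d → b)):
            F (d → b): α-rule — add T d, F b.
            × closes — contains both d and ¬d.
      branch 1.2 (add T b):
        T ¬(e ∧ (d → b)): β-rule — branch into F e  //  F (d → b).
          branch 1.2.1 (add F e):
            × closes — contains both e and ¬e.
          branch 1.2.2 (add F (d → b)):
            F (d → b): α-rule — add T d, F b.
            × closes — contains both b and ¬b.
  branch 2 (add T a):
    × closes — contains both a and ¬a.
All 5 branches close.
Every branch closed, so the negation is unsatisfiable and the formula is valid.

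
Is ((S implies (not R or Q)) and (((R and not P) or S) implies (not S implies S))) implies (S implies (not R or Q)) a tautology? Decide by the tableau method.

Valid

Assume the negation and expand:
Initial set: {not (((S implies (not R or Q)) and (((R and not P) or S) implies (not S implies S))) implies (S implies (not R or Q)))}.
not (((S implies (not R or Q)) and (((R and not P) or S) implies (not S implies S))) implies (S implies (not R or Q))): α-rule — add ((S implies (not R or Q)) and (((R and not P) or S) implies (not S implies S))), not (S implies (not R or Q)).
((S implies (not R or Q)) and (((R and not P) or S) implies (not S implies S))): α-rule — add (S implies (not R or Q)), (((R and not P) or S) implies (not S implies S)).
not (S implies (not R or Q)): α-rule — add S, not (not R or Q).
not (not R or Q): α-rule — add not not R, not Q.
(S implies (not R or Q)): β-rule — branch into not S  //  (not R or Q).
  branch 1 (add not S):
    × closes — contains both S and not S.
  branch 2 (add (not R or Q)):
    (((R and not P) or S) implies (not S implies S)): β-rule — branch into not ((R and not P) or S)  //  (not S implies S).
      branch 2.1 (add not ((R and not P) or S)):
        not ((R and not P) or S): α-rule — add not (R and not P), not S.
        × closes — contains both S and not S.
      branch 2.2 (add (not S implies S)):
        (not R or Q): β-rule — branch into not R  //  Q.
          branch 2.2.1 (add not R):
            × closes — contains both R and not R.
          branch 2.2.2 (add Q):
            × closes — contains both Q and not Q.
All 4 branches close.
Every branch closed, so the negation is unsatisfiable and the formula is valid.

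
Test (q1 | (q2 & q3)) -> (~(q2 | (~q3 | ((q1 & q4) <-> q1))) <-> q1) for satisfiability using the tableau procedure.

Satisfiable

Initial set: {((q1 | (q2 & q3)) -> (~(q2 | (~q3 | ((q1 & q4) <-> q1))) <-> q1))}.
((q1 | (q2 & q3)) -> (~(q2 | (~q3 | ((q1 & q4) <-> q1))) <-> q1)): β-rule — branch into ~(q1 | (q2 & q3))  //  (~(q2 | (~q3 | ((q1 & q4) <-> q1))) <-> q1).
  branch 1 (add ~(q1 | (q2 & q3))):
    ~(q1 | (q2 & q3)): α-rule — add ~q1, ~(q2 & q3).
    ~(q2 & q3): β-rule — branch into ~q2  //  ~q3.
      branch 1.1 (add ~q2):
        ○ open, literals {q1=0, q2=0}.
      branch 1.2 (add ~q3):
        ○ open, literals {q1=0, q3=0}.
  branch 2 (add (~(q2 | (~q3 | ((q1 & q4) <-> q1))) <-> q1)):
    (~(q2 | (~q3 | ((q1 & q4) <-> q1))) <-> q1): β-rule — branch into ~(q2 | (~q3 | ((q1 & q4) <-> q1))), q1  //  ~~(q2 | (~q3 | ((q1 & q4) <-> q1))), ~q1.
      branch 2.1 (add ~(q2 | (~q3 | ((q1 & q4) <-> q1))), q1):
        ~(q2 | (~q3 | ((q1 & q4) <-> q1))): α-rule — add ~q2, ~(~q3 | ((q1 & q4) <-> q1)).
        ~(~q3 | ((q1 & q4) <-> q1)): α-rule — add ~~q3, ~((q1 & q4) <-> q1).
        ~((q1 & q4) <-> q1): β-rule — branch into (q1 & q4), ~q1  //  ~(q1 & q4), q1.
          branch 2.1.1 (add (q1 & q4), ~q1):
            × closes — contains both q1 and ~q1.
          branch 2.1.2 (add ~(q1 & q4), q1):
            ~(q1 & q4): β-rule — branch into ~q1  //  ~q4.
              branch 2.1.2.1 (add ~q1):
                × closes — contains both q1 and ~q1.
              branch 2.1.2.2 (add ~q4):
                ○ open, literals {q1=1, q2=0, q3=1, q4=0}.
      branch 2.2 (add ~~(q2 | (~q3 | ((q1 & q4) <-> q1))), ~q1):
        ~~(q2 | (~q3 | ((q1 & q4) <-> q1))): β-rule — branch into q2  //  (~q3 | ((q1 & q4) <-> q1)).
          branch 2.2.1 (add q2):
            ○ open, literals {q1=0, q2=1}.
          branch 2.2.2 (add (~q3 | ((q1 & q4) <-> q1))):
            (~q3 | ((q1 & q4) <-> q1)): β-rule — branch into ~q3  //  ((q1 & q4) <-> q1).
              branch 2.2.2.1 (add ~q3):
                ○ open, literals {q1=0, q3=0}.
              branch 2.2.2.2 (add ((q1 & q4) <-> q1)):
                ((q1 & q4) <-> q1): β-rule — branch into (q1 & q4), q1  //  ~(q1 & q4), ~q1.
                  branch 2.2.2.2.1 (add (q1 & q4), q1):
                    × closes — contains both q1 and ~q1.
                  branch 2.2.2.2.2 (add ~(q1 & q4), ~q1):
                    ~(q1 & q4): β-rule — branch into ~q1  //  ~q4.
                      branch 2.2.2.2.2.1 (add ~q1):
                        ○ open, literals {q1=0}.
                      branch 2.2.2.2.2.2 (add ~q4):
                        ○ open, literals {q1=0, q4=0}.
3 branches closed, 7 open.
An open branch gives a satisfying assignment: q1=0, q2=0.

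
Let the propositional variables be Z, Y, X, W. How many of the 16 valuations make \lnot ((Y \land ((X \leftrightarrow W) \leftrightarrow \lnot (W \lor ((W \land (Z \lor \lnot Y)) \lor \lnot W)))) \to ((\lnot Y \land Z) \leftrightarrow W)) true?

Initial set: {\lnot ((Y \land ((X \leftrightarrow W) \leftrightarrow \lnot (W \lor ((W \land (Z \lor \lnot Y)) \lor \lnot W)))) \to ((\lnot Y \land Z) \leftrightarrow W))}.
\lnot ((Y \land ((X \leftrightarrow W) \leftrightarrow \lnot (W \lor ((W \land (Z \lor \lnot Y)) \lor \lnot W)))) \to ((\lnot Y \land Z) \leftrightarrow W)): α-rule — add (Y \land ((X \leftrightarrow W) \leftrightarrow \lnot (W \lor ((W \land (Z \lor \lnot Y)) \lor \lnot W)))), \lnot ((\lnot Y \land Z) \leftrightarrow W).
(Y \land ((X \leftrightarrow W) \leftrightarrow \lnot (W \lor ((W \land (Z \lor \lnot Y)) \lor \lnot W)))): α-rule — add Y, ((X \leftrightarrow W) \leftrightarrow \lnot (W \lor ((W \land (Z \lor \lnot Y)) \lor \lnot W))).
\lnot ((\lnot Y \land Z) \leftrightarrow W): β-rule — branch into (\lnot Y \land Z), \lnot W  //  \lnot (\lnot Y \land Z), W.
  branch 1 (add (\lnot Y \land Z), \lnot W):
    (\lnot Y \land Z): α-rule — add \lnot Y, Z.
    × closes — contains both Y and \lnot Y.
  branch 2 (add \lnot (\lnot Y \land Z), W):
    ((X \leftrightarrow W) \leftrightarrow \lnot (W \lor ((W \land (Z \lor \lnot Y)) \lor \lnot W))): β-rule — branch into (X \leftrightarrow W), \lnot (W \lor ((W \land (Z \lor \lnot Y)) \lor \lnot W))  //  \lnot (X \leftrightarrow W), \lnot \lnot (W \lor ((W \land (Z \lor \lnot Y)) \lor \lnot W)).
      branch 2.1 (add (X \leftrightarrow W), \lnot (W \lor ((W \land (Z \lor \lnot Y)) \lor \lnot W))):
        \lnot (W \lor ((W \land (Z \lor \lnot Y)) \lor \lnot W)): α-rule — add \lnot W, \lnot ((W \land (Z \lor \lnot Y)) \lor \lnot W).
        × closes — contains both W and \lnot W.
      branch 2.2 (add \lnot (X \leftrightarrow W), \lnot \lnot (W \lor ((W \land (Z \lor \lnot Y)) \lor \lnot W))):
        \lnot (\lnot Y \land Z): β-rule — branch into \lnot \lnot Y  //  \lnot Z.
          branch 2.2.1 (add \lnot \lnot Y):
            \lnot (X \leftrightarrow W): β-rule — branch into X, \lnot W  //  \lnot X, W.
              branch 2.2.1.1 (add X, \lnot W):
                × closes — contains both W and \lnot W.
              branch 2.2.1.2 (add \lnot X, W):
                \lnot \lnot (W \lor ((W \land (Z \lor \lnot Y)) \lor \lnot W)): β-rule — branch into W  //  ((W \land (Z \lor \lnot Y)) \lor \lnot W).
                  branch 2.2.1.2.1 (add W):
                    ○ open, literals {W=1, X=0, Y=1}.
                  branch 2.2.1.2.2 (add ((W \land (Z \lor \lnot Y)) \lor \lnot W)):
                    ((W \land (Z \lor \lnot Y)) \lor \lnot W): β-rule — branch into (W \land (Z \lor \lnot Y))  //  \lnot W.
                      branch 2.2.1.2.2.1 (add (W \land (Z \lor \lnot Y))):
                        (W \land (Z \lor \lnot Y)): α-rule — add W, (Z \lor \lnot Y).
                        (Z \lor \lnot Y): β-rule — branch into Z  //  \lnot Y.
                          branch 2.2.1.2.2.1.1 (add Z):
                            ○ open, literals {W=1, X=0, Y=1, Z=1}.
                          branch 2.2.1.2.2.1.2 (add \lnot Y):
                            × closes — contains both Y and \lnot Y.
                      branch 2.2.1.2.2.2 (add \lnot W):
                        × closes — contains both W and \lnot W.
          branch 2.2.2 (add \lnot Z):
            \lnot (X \leftrightarrow W): β-rule — branch into X, \lnot W  //  \lnot X, W.
              branch 2.2.2.1 (add X, \lnot W):
                × closes — contains both W and \lnot W.
              branch 2.2.2.2 (add \lnot X, W):
                \lnot \lnot (W \lor ((W \land (Z \lor \lnot Y)) \lor \lnot W)): β-rule — branch into W  //  ((W \land (Z \lor \lnot Y)) \lor \lnot W).
                  branch 2.2.2.2.1 (add W):
                    ○ open, literals {W=1, X=0, Y=1, Z=0}.
                  branch 2.2.2.2.2 (add ((W \land (Z \lor \lnot Y)) \lor \lnot W)):
                    ((W \land (Z \lor \lnot Y)) \lor \lnot W): β-rule — branch into (W \land (Z \lor \lnot Y))  //  \lnot W.
                      branch 2.2.2.2.2.1 (add (W \land (Z \lor \lnot Y))):
                        (W \land (Z \lor \lnot Y)): α-rule — add W, (Z \lor \lnot Y).
                        (Z \lor \lnot Y): β-rule — branch into Z  //  \lnot Y.
                          branch 2.2.2.2.2.1.1 (add Z):
                            × closes — contains both Z and \lnot Z.
                          branch 2.2.2.2.2.1.2 (add \lnot Y):
                            × closes — contains both Y and \lnot Y.
                      branch 2.2.2.2.2.2 (add \lnot W):
                        × closes — contains both W and \lnot W.
9 branches closed, 3 open.
Each open branch fixes some atoms; the unmentioned ones are free. Counting distinct full assignments: branch {W=1, X=0, Y=1} (Z) contributes 2 new; branch {W=1, X=0, Y=1, Z=1} (none free) contributes 0 new; branch {W=1, X=0, Y=1, Z=0} (none free) contributes 0 new. Total: 2.

2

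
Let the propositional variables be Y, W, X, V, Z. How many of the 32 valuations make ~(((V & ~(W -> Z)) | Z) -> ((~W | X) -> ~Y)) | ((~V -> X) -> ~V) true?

Initial set: {(~(((V & ~(W -> Z)) | Z) -> ((~W | X) -> ~Y)) | ((~V -> X) -> ~V))}.
(~(((V & ~(W -> Z)) | Z) -> ((~W | X) -> ~Y)) | ((~V -> X) -> ~V)): β-rule — branch into ~(((V & ~(W -> Z)) | Z) -> ((~W | X) -> ~Y))  //  ((~V -> X) -> ~V).
  branch 1 (add ~(((V & ~(W -> Z)) | Z) -> ((~W | X) -> ~Y))):
    ~(((V & ~(W -> Z)) | Z) -> ((~W | X) -> ~Y)): α-rule — add ((V & ~(W -> Z)) | Z), ~((~W | X) -> ~Y).
    ~((~W | X) -> ~Y): α-rule — add (~W | X), ~~Y.
    ((V & ~(W -> Z)) | Z): β-rule — branch into (V & ~(W -> Z))  //  Z.
      branch 1.1 (add (V & ~(W -> Z))):
        (V & ~(W -> Z)): α-rule — add V, ~(W -> Z).
        ~(W -> Z): α-rule — add W, ~Z.
        (~W | X): β-rule — branch into ~W  //  X.
          branch 1.1.1 (add ~W):
            × closes — contains both W and ~W.
          branch 1.1.2 (add X):
            ○ open, literals {V=T, W=T, X=T, Y=T, Z=F}.
      branch 1.2 (add Z):
        (~W | X): β-rule — branch into ~W  //  X.
          branch 1.2.1 (add ~W):
            ○ open, literals {W=F, Y=T, Z=T}.
          branch 1.2.2 (add X):
            ○ open, literals {X=T, Y=T, Z=T}.
  branch 2 (add ((~V -> X) -> ~V)):
    ((~V -> X) -> ~V): β-rule — branch into ~(~V -> X)  //  ~V.
      branch 2.1 (add ~(~V -> X)):
        ~(~V -> X): α-rule — add ~V, ~X.
        ○ open, literals {V=F, X=F}.
      branch 2.2 (add ~V):
        ○ open, literals {V=F}.
1 branch closed, 5 open.
Each open branch fixes some atoms; the unmentioned ones are free. Counting distinct full assignments: branch {V=T, W=T, X=T, Y=T, Z=F} (none free) contributes 1 new; branch {W=F, Y=T, Z=T} (X, V) contributes 4 new; branch {X=T, Y=T, Z=T} (W, V) contributes 2 new; branch {V=F, X=F} (Y, W, Z) contributes 7 new; branch {V=F} (Y, W, X, Z) contributes 6 new. Total: 20.

20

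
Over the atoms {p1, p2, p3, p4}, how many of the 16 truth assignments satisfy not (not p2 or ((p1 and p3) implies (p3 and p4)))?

Initial set: {not (not p2 or ((p1 and p3) implies (p3 and p4)))}.
not (not p2 or ((p1 and p3) implies (p3 and p4))): α-rule — add not not p2, not ((p1 and p3) implies (p3 and p4)).
not ((p1 and p3) implies (p3 and p4)): α-rule — add (p1 and p3), not (p3 and p4).
(p1 and p3): α-rule — add p1, p3.
not (p3 and p4): β-rule — branch into not p3  //  not p4.
  branch 1 (add not p3):
    × closes — contains both p3 and not p3.
  branch 2 (add not p4):
    ○ open, literals {p1=true, p2=true, p3=true, p4=false}.
1 branch closed, 1 open.
Each open branch fixes some atoms; the unmentioned ones are free. Counting distinct full assignments: branch {p1=true, p2=true, p3=true, p4=false} (none free) contributes 1 new. Total: 1.

1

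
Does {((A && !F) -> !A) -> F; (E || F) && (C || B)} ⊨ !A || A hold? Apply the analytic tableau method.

Initial set: {(((A && !F) -> !A) -> F); ((E || F) && (C || B)); !(!A || A)}.
((E || F) && (C || B)): α-rule — add (E || F), (C || B).
!(!A || A): α-rule — add !!A, !A.
× closes — contains both A and !A.
All 1 branch closes.
Every branch closed, so the premises entail the conclusion.

Yes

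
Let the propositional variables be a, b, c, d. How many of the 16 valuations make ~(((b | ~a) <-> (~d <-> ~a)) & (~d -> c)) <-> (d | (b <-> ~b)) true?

9

Initial set: {(~(((b | ~a) <-> (~d <-> ~a)) & (~d -> c)) <-> (d | (b <-> ~b)))}.
(~(((b | ~a) <-> (~d <-> ~a)) & (~d -> c)) <-> (d | (b <-> ~b))): β-rule — branch into ~(((b | ~a) <-> (~d <-> ~a)) & (~d -> c)), (d | (b <-> ~b))  //  ~~(((b | ~a) <-> (~d <-> ~a)) & (~d -> c)), ~(d | (b <-> ~b)).
  branch 1 (add ~(((b | ~a) <-> (~d <-> ~a)) & (~d -> c)), (d | (b <-> ~b))):
    ~(((b | ~a) <-> (~d <-> ~a)) & (~d -> c)): β-rule — branch into ~((b | ~a) <-> (~d <-> ~a))  //  ~(~d -> c).
      branch 1.1 (add ~((b | ~a) <-> (~d <-> ~a))):
        (d | (b <-> ~b)): β-rule — branch into d  //  (b <-> ~b).
          branch 1.1.1 (add d):
            ~((b | ~a) <-> (~d <-> ~a)): β-rule — branch into (b | ~a), ~(~d <-> ~a)  //  ~(b | ~a), (~d <-> ~a).
              branch 1.1.1.1 (add (b | ~a), ~(~d <-> ~a)):
                (b | ~a): β-rule — branch into b  //  ~a.
                  branch 1.1.1.1.1 (add b):
                    ~(~d <-> ~a): β-rule — branch into ~d, ~~a  //  ~~d, ~a.
                      branch 1.1.1.1.1.1 (add ~d, ~~a):
                        × closes — contains both d and ~d.
                      branch 1.1.1.1.1.2 (add ~~d, ~a):
                        ○ open, literals {a=0, b=1, d=1}.
                  branch 1.1.1.1.2 (add ~a):
                    ~(~d <-> ~a): β-rule — branch into ~d, ~~a  //  ~~d, ~a.
                      branch 1.1.1.1.2.1 (add ~d, ~~a):
                        × closes — contains both d and ~d.
                      branch 1.1.1.1.2.2 (add ~~d, ~a):
                        ○ open, literals {a=0, d=1}.
              branch 1.1.1.2 (add ~(b | ~a), (~d <-> ~a)):
                ~(b | ~a): α-rule — add ~b, ~~a.
                (~d <-> ~a): β-rule — branch into ~d, ~a  //  ~~d, ~~a.
                  branch 1.1.1.2.1 (add ~d, ~a):
                    × closes — contains both d and ~d.
                  branch 1.1.1.2.2 (add ~~d, ~~a):
                    ○ open, literals {a=1, b=0, d=1}.
          branch 1.1.2 (add (b <-> ~b)):
            ~((b | ~a) <-> (~d <-> ~a)): β-rule — branch into (b | ~a), ~(~d <-> ~a)  //  ~(b | ~a), (~d <-> ~a).
              branch 1.1.2.1 (add (b | ~a), ~(~d <-> ~a)):
                (b <-> ~b): β-rule — branch into b, ~b  //  ~b, ~~b.
                  branch 1.1.2.1.1 (add b, ~b):
                    × closes — contains both b and ~b.
                  branch 1.1.2.1.2 (add ~b, ~~b):
                    × closes — contains both b and ~b.
              branch 1.1.2.2 (add ~(b | ~a), (~d <-> ~a)):
                ~(b | ~a): α-rule — add ~b, ~~a.
                (b <-> ~b): β-rule — branch into b, ~b  //  ~b, ~~b.
                  branch 1.1.2.2.1 (add b, ~b):
                    × closes — contains both b and ~b.
                  branch 1.1.2.2.2 (add ~b, ~~b):
                    × closes — contains both b and ~b.
      branch 1.2 (add ~(~d -> c)):
        ~(~d -> c): α-rule — add ~d, ~c.
        (d | (b <-> ~b)): β-rule — branch into d  //  (b <-> ~b).
          branch 1.2.1 (add d):
            × closes — contains both d and ~d.
          branch 1.2.2 (add (b <-> ~b)):
            (b <-> ~b): β-rule — branch into b, ~b  //  ~b, ~~b.
              branch 1.2.2.1 (add b, ~b):
                × closes — contains both b and ~b.
              branch 1.2.2.2 (add ~b, ~~b):
                × closes — contains both b and ~b.
  branch 2 (add ~~(((b | ~a) <-> (~d <-> ~a)) & (~d -> c)), ~(d | (b <-> ~b))):
    ~~(((b | ~a) <-> (~d <-> ~a)) & (~d -> c)): α-rule — add ((b | ~a) <-> (~d <-> ~a)), (~d -> c).
    ~(d | (b <-> ~b)): α-rule — add ~d, ~(b <-> ~b).
    ((b | ~a) <-> (~d <-> ~a)): β-rule — branch into (b | ~a), (~d <-> ~a)  //  ~(b | ~a), ~(~d <-> ~a).
      branch 2.1 (add (b | ~a), (~d <-> ~a)):
        (~d -> c): β-rule — branch into ~~d  //  c.
          branch 2.1.1 (add ~~d):
            × closes — contains both d and ~d.
          branch 2.1.2 (add c):
            ~(b <-> ~b): β-rule — branch into b, ~~b  //  ~b, ~b.
              branch 2.1.2.1 (add b, ~~b):
                (b | ~a): β-rule — branch into b  //  ~a.
                  branch 2.1.2.1.1 (add b):
                    (~d <-> ~a): β-rule — branch into ~d, ~a  //  ~~d, ~~a.
                      branch 2.1.2.1.1.1 (add ~d, ~a):
                        ○ open, literals {a=0, b=1, c=1, d=0}.
                      branch 2.1.2.1.1.2 (add ~~d, ~~a):
                        × closes — contains both d and ~d.
                  branch 2.1.2.1.2 (add ~a):
                    (~d <-> ~a): β-rule — branch into ~d, ~a  //  ~~d, ~~a.
                      branch 2.1.2.1.2.1 (add ~d, ~a):
                        ○ open, literals {a=0, b=1, c=1, d=0}.
                      branch 2.1.2.1.2.2 (add ~~d, ~~a):
                        × closes — contains both d and ~d.
              branch 2.1.2.2 (add ~b, ~b):
                (b | ~a): β-rule — branch into b  //  ~a.
                  branch 2.1.2.2.1 (add b):
                    × closes — contains both b and ~b.
                  branch 2.1.2.2.2 (add ~a):
                    (~d <-> ~a): β-rule — branch into ~d, ~a  //  ~~d, ~~a.
                      branch 2.1.2.2.2.1 (add ~d, ~a):
                        ○ open, literals {a=0, b=0, c=1, d=0}.
                      branch 2.1.2.2.2.2 (add ~~d, ~~a):
                        × closes — contains both d and ~d.
      branch 2.2 (add ~(b | ~a), ~(~d <-> ~a)):
        ~(b | ~a): α-rule — add ~b, ~~a.
        (~d -> c): β-rule — branch into ~~d  //  c.
          branch 2.2.1 (add ~~d):
            × closes — contains both d and ~d.
          branch 2.2.2 (add c):
            ~(b <-> ~b): β-rule — branch into b, ~~b  //  ~b, ~b.
              branch 2.2.2.1 (add b, ~~b):
                × closes — contains both b and ~b.
              branch 2.2.2.2 (add ~b, ~b):
                ~(~d <-> ~a): β-rule — branch into ~d, ~~a  //  ~~d, ~a.
                  branch 2.2.2.2.1 (add ~d, ~~a):
                    ○ open, literals {a=1, b=0, c=1, d=0}.
                  branch 2.2.2.2.2 (add ~~d, ~a):
                    × closes — contains both d and ~d.
18 branches closed, 7 open.
Each open branch fixes some atoms; the unmentioned ones are free. Counting distinct full assignments: branch {a=0, b=1, d=1} (c) contributes 2 new; branch {a=0, d=1} (b, c) contributes 2 new; branch {a=1, b=0, d=1} (c) contributes 2 new; branch {a=0, b=1, c=1, d=0} (none free) contributes 1 new; branch {a=0, b=1, c=1, d=0} (none free) contributes 0 new; branch {a=0, b=0, c=1, d=0} (none free) contributes 1 new; branch {a=1, b=0, c=1, d=0} (none free) contributes 1 new. Total: 9.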